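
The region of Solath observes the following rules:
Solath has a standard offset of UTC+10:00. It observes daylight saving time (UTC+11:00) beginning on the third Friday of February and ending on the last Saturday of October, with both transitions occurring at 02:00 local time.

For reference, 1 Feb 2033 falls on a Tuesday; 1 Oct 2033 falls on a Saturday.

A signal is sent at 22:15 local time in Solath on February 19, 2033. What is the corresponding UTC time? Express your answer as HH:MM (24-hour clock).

1 February 2033 is a Tuesday, so the first Friday is February 4 and the third is February 18.
1 October 2033 is a Saturday, so Saturdays fall on 1, 8, 15, 22, 29; the last is October 29.
Daylight saving runs 18 February – 29 October; February 19, 2033 is inside that window, so Solath is at UTC+11:00.
22:15 local − 11h = 11:15 UTC.

11:15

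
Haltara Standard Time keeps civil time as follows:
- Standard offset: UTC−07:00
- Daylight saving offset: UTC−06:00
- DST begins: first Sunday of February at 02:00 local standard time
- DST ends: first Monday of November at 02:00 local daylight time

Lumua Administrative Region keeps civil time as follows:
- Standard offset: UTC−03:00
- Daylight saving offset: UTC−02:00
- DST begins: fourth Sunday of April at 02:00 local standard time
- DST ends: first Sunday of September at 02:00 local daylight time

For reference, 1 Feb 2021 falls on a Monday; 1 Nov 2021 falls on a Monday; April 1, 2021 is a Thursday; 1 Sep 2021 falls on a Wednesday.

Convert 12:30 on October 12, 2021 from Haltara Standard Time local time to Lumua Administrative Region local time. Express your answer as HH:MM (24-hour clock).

15:30

1 February 2021 is a Monday, so the first Sunday is February 7.
1 November 2021 is a Monday, so the first Monday is November 1.
October 12, 2021 falls between 7 February and 1 November, so daylight saving is in effect and Haltara Standard Time is at UTC−06:00.
12:30 Haltara Standard Time + 6h = 18:30 UTC.
1 April 2021 is a Thursday, so the first Sunday is April 4 and the fourth is April 25.
1 September 2021 is a Wednesday, so the first Sunday is September 5.
At the standard offset (UTC−03:00), 18:30 UTC − 3h = 15:30 Lumua Administrative Region standard time.
The standard-time date in Lumua Administrative Region, October 12, 2021, is outside the daylight-saving period (25 April – 5 September), so Lumua Administrative Region is on standard time, UTC−03:00.
18:30 UTC − 3h = 15:30 Lumua Administrative Region.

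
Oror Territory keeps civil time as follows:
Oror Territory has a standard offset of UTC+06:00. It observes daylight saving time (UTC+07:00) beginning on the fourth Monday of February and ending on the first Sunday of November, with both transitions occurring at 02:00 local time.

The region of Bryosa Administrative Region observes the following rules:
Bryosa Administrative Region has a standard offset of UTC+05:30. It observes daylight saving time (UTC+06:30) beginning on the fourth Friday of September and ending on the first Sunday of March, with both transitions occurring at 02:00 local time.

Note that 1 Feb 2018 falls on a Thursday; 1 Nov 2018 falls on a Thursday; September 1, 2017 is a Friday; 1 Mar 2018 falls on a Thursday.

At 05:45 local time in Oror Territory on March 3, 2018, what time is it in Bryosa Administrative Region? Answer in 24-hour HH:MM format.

1 February 2018 is a Thursday, so the first Monday is February 5 and the fourth is February 26.
1 November 2018 is a Thursday, so the first Sunday is November 4.
March 3, 2018 lies within the daylight-saving period (26 February – 4 November), so Oror Territory is on daylight time, UTC+07:00.
05:45 Oror Territory − 7h = 22:45 UTC (rolling into the previous day, 2 March 2018).
1 September 2017 is a Friday, so the first Friday is September 1 and the fourth is September 22.
1 March 2018 is a Thursday, so the first Sunday is March 4.
At the standard offset (UTC+05:30), 22:45 UTC + 5h30m = 04:15 Bryosa Administrative Region standard time (rolling into the next day, 3 March 2018).
The standard-time date in Bryosa Administrative Region, March 3, 2018, lies within the daylight-saving period (22 September 2017 – 4 March 2018), so Bryosa Administrative Region is on daylight time, UTC+06:30.
22:45 UTC + 6h30m = 05:15 Bryosa Administrative Region (rolling into the next day, 3 March 2018).

05:15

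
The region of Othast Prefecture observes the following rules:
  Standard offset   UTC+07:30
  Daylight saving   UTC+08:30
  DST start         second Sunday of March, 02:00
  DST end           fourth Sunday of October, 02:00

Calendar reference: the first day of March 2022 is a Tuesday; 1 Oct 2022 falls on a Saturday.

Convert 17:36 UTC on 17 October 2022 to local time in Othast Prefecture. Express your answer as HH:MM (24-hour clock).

1 March 2022 is a Tuesday, so the first Sunday is March 6 and the second is March 13.
1 October 2022 is a Saturday, so the first Sunday is October 2 and the fourth is October 23.
At the standard offset (UTC+07:30), 17:36 UTC + 7h30m = 01:06 Othast Prefecture standard time (rolling into the next day, 18 October 2022).
The standard-time date in Othast Prefecture, 18 October 2022, falls between 13 March and 23 October, so daylight saving is in effect and Othast Prefecture is at UTC+08:30.
17:36 UTC + 8h30m = 02:06 local (rolling into the next day, 18 October 2022).

02:06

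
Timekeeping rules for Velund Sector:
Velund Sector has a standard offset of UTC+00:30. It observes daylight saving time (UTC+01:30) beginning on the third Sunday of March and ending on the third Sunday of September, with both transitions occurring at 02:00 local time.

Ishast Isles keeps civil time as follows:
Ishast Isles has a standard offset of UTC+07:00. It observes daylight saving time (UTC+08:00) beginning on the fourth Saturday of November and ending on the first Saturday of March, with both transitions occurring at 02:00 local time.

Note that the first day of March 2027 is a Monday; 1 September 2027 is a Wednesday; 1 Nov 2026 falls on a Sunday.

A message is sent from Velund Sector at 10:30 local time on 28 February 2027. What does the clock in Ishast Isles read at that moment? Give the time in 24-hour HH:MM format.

1 March 2027 is a Monday, so the first Sunday is March 7 and the third is March 21.
1 September 2027 is a Wednesday, so the first Sunday is September 5 and the third is September 19.
28 February 2027 is outside the daylight-saving period (21 March – 19 September), so Velund Sector is on standard time, UTC+00:30.
10:30 Velund Sector − 0h30m = 10:00 UTC.
1 November 2026 is a Sunday, so the first Saturday is November 7 and the fourth is November 28.
1 March 2027 is a Monday, so the first Saturday is March 6.
At the standard offset (UTC+07:00), 10:00 UTC + 7h = 17:00 Ishast Isles standard time.
The standard-time date in Ishast Isles, 28 February 2027, lies within the daylight-saving period (28 November 2026 – 6 March 2027), so Ishast Isles is on daylight time, UTC+08:00.
10:00 UTC + 8h = 18:00 Ishast Isles.

18:00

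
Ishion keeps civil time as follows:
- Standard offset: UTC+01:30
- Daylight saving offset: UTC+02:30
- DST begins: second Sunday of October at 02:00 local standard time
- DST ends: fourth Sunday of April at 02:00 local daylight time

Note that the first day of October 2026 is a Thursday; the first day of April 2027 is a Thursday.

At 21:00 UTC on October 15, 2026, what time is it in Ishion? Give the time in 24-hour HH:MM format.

23:30

1 October 2026 is a Thursday, so the first Sunday is October 4 and the second is October 11.
1 April 2027 is a Thursday, so the first Sunday is April 4 and the fourth is April 25.
At the standard offset (UTC+01:30), 21:00 UTC + 1h30m = 22:30 Ishion standard time.
Daylight saving runs 11 October 2026 – 25 April 2027; the standard-time date in Ishion, October 15, 2026, is inside that window, so Ishion is at UTC+02:30.
21:00 UTC + 2h30m = 23:30 local.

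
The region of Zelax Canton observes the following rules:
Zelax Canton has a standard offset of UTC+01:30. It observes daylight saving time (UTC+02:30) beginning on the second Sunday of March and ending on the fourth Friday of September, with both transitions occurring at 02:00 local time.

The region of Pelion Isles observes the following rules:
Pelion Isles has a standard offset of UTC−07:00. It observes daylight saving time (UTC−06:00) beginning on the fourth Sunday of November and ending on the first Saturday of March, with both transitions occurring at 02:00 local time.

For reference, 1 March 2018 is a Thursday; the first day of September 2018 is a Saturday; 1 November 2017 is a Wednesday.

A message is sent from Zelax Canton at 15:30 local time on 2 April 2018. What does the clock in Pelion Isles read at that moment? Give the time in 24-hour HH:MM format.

06:00

1 March 2018 is a Thursday, so the first Sunday is March 4 and the second is March 11.
1 September 2018 is a Saturday, so the first Friday is September 7 and the fourth is September 28.
Daylight saving runs 11 March – 28 September; 2 April 2018 is inside that window, so Zelax Canton is at UTC+02:30.
15:30 Zelax Canton − 2h30m = 13:00 UTC.
1 November 2017 is a Wednesday, so the first Sunday is November 5 and the fourth is November 26.
1 March 2018 is a Thursday, so the first Saturday is March 3.
At the standard offset (UTC−07:00), 13:00 UTC − 7h = 06:00 Pelion Isles standard time.
Daylight saving runs 26 November 2017 – 3 March 2018; the standard-time date in Pelion Isles, 2 April 2018, is outside that window, so Pelion Isles is on standard time at UTC−07:00.
13:00 UTC − 7h = 06:00 Pelion Isles.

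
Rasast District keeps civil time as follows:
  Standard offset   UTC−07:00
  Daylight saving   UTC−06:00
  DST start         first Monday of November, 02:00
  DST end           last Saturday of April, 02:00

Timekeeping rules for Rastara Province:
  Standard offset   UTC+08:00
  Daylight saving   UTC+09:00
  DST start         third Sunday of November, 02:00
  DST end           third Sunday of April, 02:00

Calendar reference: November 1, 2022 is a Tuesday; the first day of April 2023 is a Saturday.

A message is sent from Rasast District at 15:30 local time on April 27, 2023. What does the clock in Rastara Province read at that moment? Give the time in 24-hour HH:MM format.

05:30

1 November 2022 is a Tuesday, so the first Monday is November 7.
1 April 2023 is a Saturday, so Saturdays fall on 1, 8, 15, 22, 29; the last is April 29.
Daylight saving runs 7 November 2022 – 29 April 2023; April 27, 2023 is inside that window, so Rasast District is at UTC−06:00.
15:30 Rasast District + 6h = 21:30 UTC.
1 November 2022 is a Tuesday, so the first Sunday is November 6 and the third is November 20.
1 April 2023 is a Saturday, so the first Sunday is April 2 and the third is April 16.
At the standard offset (UTC+08:00), 21:30 UTC + 8h = 05:30 Rastara Province standard time (rolling into the next day, 28 April 2023).
The standard-time date in Rastara Province, April 28, 2023, is outside the daylight-saving period (20 November 2022 – 16 April 2023), so Rastara Province is on standard time, UTC+08:00.
21:30 UTC + 8h = 05:30 Rastara Province (rolling into the next day, 28 April 2023).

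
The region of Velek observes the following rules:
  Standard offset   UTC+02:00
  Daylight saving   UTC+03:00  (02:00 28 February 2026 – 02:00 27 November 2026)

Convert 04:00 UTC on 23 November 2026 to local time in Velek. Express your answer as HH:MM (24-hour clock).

07:00

At the standard offset (UTC+02:00), 04:00 UTC + 2h = 06:00 Velek standard time.
The standard-time date in Velek, 23 November 2026, falls between 28 February and 27 November, so daylight saving is in effect and Velek is at UTC+03:00.
04:00 UTC + 3h = 07:00 local.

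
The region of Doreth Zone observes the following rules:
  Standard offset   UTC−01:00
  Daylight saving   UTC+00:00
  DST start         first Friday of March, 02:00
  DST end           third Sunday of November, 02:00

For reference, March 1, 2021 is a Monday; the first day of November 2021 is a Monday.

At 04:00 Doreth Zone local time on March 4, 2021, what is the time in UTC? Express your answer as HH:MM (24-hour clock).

1 March 2021 is a Monday, so the first Friday is March 5.
1 November 2021 is a Monday, so the first Sunday is November 7 and the third is November 21.
March 4, 2021 is outside the daylight-saving period (5 March – 21 November), so Doreth Zone is on standard time, UTC−01:00.
04:00 local + 1h = 05:00 UTC.

05:00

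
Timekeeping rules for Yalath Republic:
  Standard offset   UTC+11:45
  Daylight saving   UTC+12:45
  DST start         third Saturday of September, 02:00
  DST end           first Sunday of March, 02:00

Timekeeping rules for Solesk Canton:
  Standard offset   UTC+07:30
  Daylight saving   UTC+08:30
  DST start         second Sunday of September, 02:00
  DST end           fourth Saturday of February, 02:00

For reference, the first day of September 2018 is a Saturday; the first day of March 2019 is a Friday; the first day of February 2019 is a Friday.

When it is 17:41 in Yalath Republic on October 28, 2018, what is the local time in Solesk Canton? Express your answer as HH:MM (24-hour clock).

13:26

1 September 2018 is a Saturday, so the first Saturday is September 1 and the third is September 15.
1 March 2019 is a Friday, so the first Sunday is March 3.
October 28, 2018 falls between 15 September 2018 and 3 March 2019, so daylight saving is in effect and Yalath Republic is at UTC+12:45.
17:41 Yalath Republic − 12h45m = 04:56 UTC.
1 September 2018 is a Saturday, so the first Sunday is September 2 and the second is September 9.
1 February 2019 is a Friday, so the first Saturday is February 2 and the fourth is February 23.
At the standard offset (UTC+07:30), 04:56 UTC + 7h30m = 12:26 Solesk Canton standard time.
Daylight saving runs 9 September 2018 – 23 February 2019; the standard-time date in Solesk Canton, October 28, 2018, is inside that window, so Solesk Canton is at UTC+08:30.
04:56 UTC + 8h30m = 13:26 Solesk Canton.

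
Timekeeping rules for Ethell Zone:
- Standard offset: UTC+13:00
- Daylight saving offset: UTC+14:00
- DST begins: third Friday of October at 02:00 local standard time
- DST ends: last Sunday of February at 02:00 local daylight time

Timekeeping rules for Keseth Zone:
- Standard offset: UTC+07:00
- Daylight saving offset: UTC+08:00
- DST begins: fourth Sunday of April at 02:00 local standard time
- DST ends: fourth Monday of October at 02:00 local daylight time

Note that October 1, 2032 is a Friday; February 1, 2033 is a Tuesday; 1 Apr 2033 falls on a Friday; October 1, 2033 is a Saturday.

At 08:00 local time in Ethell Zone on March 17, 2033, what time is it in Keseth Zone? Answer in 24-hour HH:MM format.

02:00

1 October 2032 is a Friday, so the first Friday is October 1 and the third is October 15.
1 February 2033 is a Tuesday, so Sundays fall on 6, 13, 20, 27; the last is February 27.
March 17, 2033 is outside the daylight-saving period (15 October 2032 – 27 February 2033), so Ethell Zone is on standard time, UTC+13:00.
08:00 Ethell Zone − 13h = 19:00 UTC (rolling into the previous day, 16 March 2033).
1 April 2033 is a Friday, so the first Sunday is April 3 and the fourth is April 24.
1 October 2033 is a Saturday, so the first Monday is October 3 and the fourth is October 24.
At the standard offset (UTC+07:00), 19:00 UTC + 7h = 02:00 Keseth Zone standard time (rolling into the next day, 17 March 2033).
Daylight saving runs 24 April – 24 October; the standard-time date in Keseth Zone, March 17, 2033, is outside that window, so Keseth Zone is on standard time at UTC+07:00.
19:00 UTC + 7h = 02:00 Keseth Zone (rolling into the next day, 17 March 2033).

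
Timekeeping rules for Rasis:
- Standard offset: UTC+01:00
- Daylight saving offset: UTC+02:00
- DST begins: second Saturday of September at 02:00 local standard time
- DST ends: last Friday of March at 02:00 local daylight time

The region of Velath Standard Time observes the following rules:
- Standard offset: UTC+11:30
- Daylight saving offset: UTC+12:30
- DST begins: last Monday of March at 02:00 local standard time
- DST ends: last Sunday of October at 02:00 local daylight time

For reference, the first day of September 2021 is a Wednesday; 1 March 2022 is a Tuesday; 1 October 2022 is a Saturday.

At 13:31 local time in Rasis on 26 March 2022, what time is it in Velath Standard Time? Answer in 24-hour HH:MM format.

1 September 2021 is a Wednesday, so the first Saturday is September 4 and the second is September 11.
1 March 2022 is a Tuesday, so Fridays fall on 4, 11, 18, 25; the last is March 25.
Daylight saving runs 11 September 2021 – 25 March 2022; 26 March 2022 is outside that window, so Rasis is on standard time at UTC+01:00.
13:31 Rasis − 1h = 12:31 UTC.
1 March 2022 is a Tuesday, so Mondays fall on 7, 14, 21, 28; the last is March 28.
1 October 2022 is a Saturday, so Sundays fall on 2, 9, 16, 23, 30; the last is October 30.
At the standard offset (UTC+11:30), 12:31 UTC + 11h30m = 00:01 Velath Standard Time standard time (rolling into the next day, 27 March 2022).
The standard-time date in Velath Standard Time, 27 March 2022, is outside the daylight-saving period (28 March – 30 October), so Velath Standard Time is on standard time, UTC+11:30.
12:31 UTC + 11h30m = 00:01 Velath Standard Time (rolling into the next day, 27 March 2022).

00:01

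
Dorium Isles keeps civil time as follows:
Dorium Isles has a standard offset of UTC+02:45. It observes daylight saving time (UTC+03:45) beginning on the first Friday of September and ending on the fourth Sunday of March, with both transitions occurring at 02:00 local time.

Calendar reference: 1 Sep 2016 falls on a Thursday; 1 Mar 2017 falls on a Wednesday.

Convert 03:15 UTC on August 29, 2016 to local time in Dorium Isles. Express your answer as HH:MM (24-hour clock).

06:00

1 September 2016 is a Thursday, so the first Friday is September 2.
1 March 2017 is a Wednesday, so the first Sunday is March 5 and the fourth is March 26.
At the standard offset (UTC+02:45), 03:15 UTC + 2h45m = 06:00 Dorium Isles standard time.
The standard-time date in Dorium Isles, August 29, 2016, is outside the daylight-saving period (2 September 2016 – 26 March 2017), so Dorium Isles is on standard time, UTC+02:45.
03:15 UTC + 2h45m = 06:00 local.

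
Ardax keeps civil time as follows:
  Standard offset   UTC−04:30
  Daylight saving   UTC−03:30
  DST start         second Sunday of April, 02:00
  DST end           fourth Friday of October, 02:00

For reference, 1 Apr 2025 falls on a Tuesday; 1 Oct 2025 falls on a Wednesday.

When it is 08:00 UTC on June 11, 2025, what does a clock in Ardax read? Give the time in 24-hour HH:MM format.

1 April 2025 is a Tuesday, so the first Sunday is April 6 and the second is April 13.
1 October 2025 is a Wednesday, so the first Friday is October 3 and the fourth is October 24.
At the standard offset (UTC−04:30), 08:00 UTC − 4h30m = 03:30 Ardax standard time.
The standard-time date in Ardax, June 11, 2025, lies within the daylight-saving period (13 April – 24 October), so Ardax is on daylight time, UTC−03:30.
08:00 UTC − 3h30m = 04:30 local.

04:30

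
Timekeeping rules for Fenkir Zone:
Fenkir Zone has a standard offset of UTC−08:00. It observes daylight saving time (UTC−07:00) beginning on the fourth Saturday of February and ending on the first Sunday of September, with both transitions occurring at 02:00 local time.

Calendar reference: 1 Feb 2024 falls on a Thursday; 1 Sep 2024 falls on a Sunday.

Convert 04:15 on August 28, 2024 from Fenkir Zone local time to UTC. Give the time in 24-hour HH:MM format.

11:15

1 February 2024 is a Thursday, so the first Saturday is February 3 and the fourth is February 24.
1 September 2024 is a Sunday, so the first Sunday is September 1.
August 28, 2024 lies within the daylight-saving period (24 February – 1 September), so Fenkir Zone is on daylight time, UTC−07:00.
04:15 local + 7h = 11:15 UTC.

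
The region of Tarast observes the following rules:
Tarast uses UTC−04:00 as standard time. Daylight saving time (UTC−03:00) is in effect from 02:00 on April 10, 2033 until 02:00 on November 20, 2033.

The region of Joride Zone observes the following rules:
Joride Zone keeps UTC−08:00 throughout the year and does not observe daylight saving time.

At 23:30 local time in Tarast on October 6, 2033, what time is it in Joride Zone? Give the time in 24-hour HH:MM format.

18:30

Daylight saving runs 10 April – 20 November; October 6, 2033 is inside that window, so Tarast is at UTC−03:00.
23:30 Tarast + 3h = 02:30 UTC (rolling into the next day, 7 October 2033).
Joride Zone stays on UTC−08:00 all year.
02:30 UTC − 8h = 18:30 Joride Zone (rolling into the previous day, 6 October 2033).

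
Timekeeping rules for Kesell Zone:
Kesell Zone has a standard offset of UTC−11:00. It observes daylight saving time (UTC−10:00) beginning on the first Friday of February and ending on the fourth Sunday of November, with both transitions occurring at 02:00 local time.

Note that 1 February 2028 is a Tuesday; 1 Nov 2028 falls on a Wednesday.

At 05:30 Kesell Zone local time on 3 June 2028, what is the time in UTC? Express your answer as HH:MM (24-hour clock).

15:30

1 February 2028 is a Tuesday, so the first Friday is February 4.
1 November 2028 is a Wednesday, so the first Sunday is November 5 and the fourth is November 26.
Daylight saving runs 4 February – 26 November; 3 June 2028 is inside that window, so Kesell Zone is at UTC−10:00.
05:30 local + 10h = 15:30 UTC.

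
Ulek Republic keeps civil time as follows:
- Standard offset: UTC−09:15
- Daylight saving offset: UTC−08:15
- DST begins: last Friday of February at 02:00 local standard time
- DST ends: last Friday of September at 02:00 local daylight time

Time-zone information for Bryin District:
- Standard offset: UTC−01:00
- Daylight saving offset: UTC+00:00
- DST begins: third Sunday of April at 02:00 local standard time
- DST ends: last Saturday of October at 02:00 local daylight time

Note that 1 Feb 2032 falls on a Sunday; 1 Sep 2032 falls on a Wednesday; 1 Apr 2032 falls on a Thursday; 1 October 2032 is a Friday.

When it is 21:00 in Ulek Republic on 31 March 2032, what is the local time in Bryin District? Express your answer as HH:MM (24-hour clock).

1 February 2032 is a Sunday, so Fridays fall on 6, 13, 20, 27; the last is February 27.
1 September 2032 is a Wednesday, so Fridays fall on 3, 10, 17, 24; the last is September 24.
31 March 2032 falls between 27 February and 24 September, so daylight saving is in effect and Ulek Republic is at UTC−08:15.
21:00 Ulek Republic + 8h15m = 05:15 UTC (rolling into the next day, 1 April 2032).
1 April 2032 is a Thursday, so the first Sunday is April 4 and the third is April 18.
1 October 2032 is a Friday, so Saturdays fall on 2, 9, 16, 23, 30; the last is October 30.
At the standard offset (UTC−01:00), 05:15 UTC − 1h = 04:15 Bryin District standard time.
The standard-time date in Bryin District, 1 April 2032, does not fall between 18 April and 30 October, so daylight saving is not in effect and Bryin District is at UTC−01:00.
05:15 UTC − 1h = 04:15 Bryin District.

04:15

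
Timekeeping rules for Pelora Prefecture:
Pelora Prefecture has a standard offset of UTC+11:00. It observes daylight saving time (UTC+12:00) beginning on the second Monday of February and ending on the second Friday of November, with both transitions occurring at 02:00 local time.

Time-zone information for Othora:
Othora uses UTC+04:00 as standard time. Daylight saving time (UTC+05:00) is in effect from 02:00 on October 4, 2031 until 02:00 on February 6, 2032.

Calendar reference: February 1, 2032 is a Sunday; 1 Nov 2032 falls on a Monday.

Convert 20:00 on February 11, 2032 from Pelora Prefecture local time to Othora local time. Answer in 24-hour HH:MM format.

1 February 2032 is a Sunday, so the first Monday is February 2 and the second is February 9.
1 November 2032 is a Monday, so the first Friday is November 5 and the second is November 12.
February 11, 2032 falls between 9 February and 12 November, so daylight saving is in effect and Pelora Prefecture is at UTC+12:00.
20:00 Pelora Prefecture − 12h = 08:00 UTC.
At the standard offset (UTC+04:00), 08:00 UTC + 4h = 12:00 Othora standard time.
The standard-time date in Othora, February 11, 2032, is outside the daylight-saving period (4 October 2031 – 6 February 2032), so Othora is on standard time, UTC+04:00.
08:00 UTC + 4h = 12:00 Othora.

12:00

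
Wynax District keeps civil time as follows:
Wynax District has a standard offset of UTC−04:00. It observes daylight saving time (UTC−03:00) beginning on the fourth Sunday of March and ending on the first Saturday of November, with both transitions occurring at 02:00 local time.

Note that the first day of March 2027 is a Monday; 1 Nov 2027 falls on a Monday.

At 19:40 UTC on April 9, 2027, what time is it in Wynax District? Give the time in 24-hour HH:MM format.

1 March 2027 is a Monday, so the first Sunday is March 7 and the fourth is March 28.
1 November 2027 is a Monday, so the first Saturday is November 6.
At the standard offset (UTC−04:00), 19:40 UTC − 4h = 15:40 Wynax District standard time.
Daylight saving runs 28 March – 6 November; the standard-time date in Wynax District, April 9, 2027, is inside that window, so Wynax District is at UTC−03:00.
19:40 UTC − 3h = 16:40 local.

16:40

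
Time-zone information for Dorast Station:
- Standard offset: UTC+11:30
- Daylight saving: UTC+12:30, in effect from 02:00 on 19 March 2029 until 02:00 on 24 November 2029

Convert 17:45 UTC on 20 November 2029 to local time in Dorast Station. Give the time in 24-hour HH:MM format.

06:15

At the standard offset (UTC+11:30), 17:45 UTC + 11h30m = 05:15 Dorast Station standard time (rolling into the next day, 21 November 2029).
The standard-time date in Dorast Station, 21 November 2029, falls between 19 March and 24 November, so daylight saving is in effect and Dorast Station is at UTC+12:30.
17:45 UTC + 12h30m = 06:15 local (rolling into the next day, 21 November 2029).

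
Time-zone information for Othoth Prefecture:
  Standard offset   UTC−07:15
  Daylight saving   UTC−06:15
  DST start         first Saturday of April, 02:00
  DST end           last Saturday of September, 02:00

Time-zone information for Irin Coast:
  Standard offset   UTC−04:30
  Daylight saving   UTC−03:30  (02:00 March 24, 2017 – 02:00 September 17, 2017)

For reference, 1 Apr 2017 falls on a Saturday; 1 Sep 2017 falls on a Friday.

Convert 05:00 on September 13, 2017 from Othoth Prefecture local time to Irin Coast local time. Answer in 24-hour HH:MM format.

07:45

1 April 2017 is a Saturday, so the first Saturday is April 1.
1 September 2017 is a Friday, so Saturdays fall on 2, 9, 16, 23, 30; the last is September 30.
September 13, 2017 lies within the daylight-saving period (1 April – 30 September), so Othoth Prefecture is on daylight time, UTC−06:15.
05:00 Othoth Prefecture + 6h15m = 11:15 UTC.
At the standard offset (UTC−04:30), 11:15 UTC − 4h30m = 06:45 Irin Coast standard time.
The standard-time date in Irin Coast, September 13, 2017, lies within the daylight-saving period (24 March – 17 September), so Irin Coast is on daylight time, UTC−03:30.
11:15 UTC − 3h30m = 07:45 Irin Coast.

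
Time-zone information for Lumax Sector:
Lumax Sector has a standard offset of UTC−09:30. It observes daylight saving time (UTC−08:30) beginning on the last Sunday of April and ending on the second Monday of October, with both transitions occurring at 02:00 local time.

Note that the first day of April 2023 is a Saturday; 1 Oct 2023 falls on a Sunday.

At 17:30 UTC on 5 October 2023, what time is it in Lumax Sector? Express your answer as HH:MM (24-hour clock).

1 April 2023 is a Saturday, so Sundays fall on 2, 9, 16, 23, 30; the last is April 30.
1 October 2023 is a Sunday, so the first Monday is October 2 and the second is October 9.
At the standard offset (UTC−09:30), 17:30 UTC − 9h30m = 08:00 Lumax Sector standard time.
The standard-time date in Lumax Sector, 5 October 2023, falls between 30 April and 9 October, so daylight saving is in effect and Lumax Sector is at UTC−08:30.
17:30 UTC − 8h30m = 09:00 local.

09:00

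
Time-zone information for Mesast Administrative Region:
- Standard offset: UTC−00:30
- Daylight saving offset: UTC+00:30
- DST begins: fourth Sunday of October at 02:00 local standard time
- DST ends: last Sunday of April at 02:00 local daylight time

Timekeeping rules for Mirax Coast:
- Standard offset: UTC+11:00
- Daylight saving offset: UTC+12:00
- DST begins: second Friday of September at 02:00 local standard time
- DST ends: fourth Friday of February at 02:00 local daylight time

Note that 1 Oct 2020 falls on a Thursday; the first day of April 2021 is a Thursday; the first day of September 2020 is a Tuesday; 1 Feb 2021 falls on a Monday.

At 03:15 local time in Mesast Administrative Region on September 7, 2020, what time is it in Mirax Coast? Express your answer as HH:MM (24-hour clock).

1 October 2020 is a Thursday, so the first Sunday is October 4 and the fourth is October 25.
1 April 2021 is a Thursday, so Sundays fall on 4, 11, 18, 25; the last is April 25.
September 7, 2020 does not fall between 25 October 2020 and 25 April 2021, so daylight saving is not in effect and Mesast Administrative Region is at UTC−00:30.
03:15 Mesast Administrative Region + 0h30m = 03:45 UTC.
1 September 2020 is a Tuesday, so the first Friday is September 4 and the second is September 11.
1 February 2021 is a Monday, so the first Friday is February 5 and the fourth is February 26.
At the standard offset (UTC+11:00), 03:45 UTC + 11h = 14:45 Mirax Coast standard time.
Daylight saving runs 11 September 2020 – 26 February 2021; the standard-time date in Mirax Coast, September 7, 2020, is outside that window, so Mirax Coast is on standard time at UTC+11:00.
03:45 UTC + 11h = 14:45 Mirax Coast.

14:45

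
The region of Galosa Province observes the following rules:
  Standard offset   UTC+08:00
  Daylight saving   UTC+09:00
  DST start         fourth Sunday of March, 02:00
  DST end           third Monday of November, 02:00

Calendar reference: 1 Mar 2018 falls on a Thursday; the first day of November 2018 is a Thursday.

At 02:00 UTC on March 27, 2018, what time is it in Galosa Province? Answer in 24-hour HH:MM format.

1 March 2018 is a Thursday, so the first Sunday is March 4 and the fourth is March 25.
1 November 2018 is a Thursday, so the first Monday is November 5 and the third is November 19.
At the standard offset (UTC+08:00), 02:00 UTC + 8h = 10:00 Galosa Province standard time.
The standard-time date in Galosa Province, March 27, 2018, falls between 25 March and 19 November, so daylight saving is in effect and Galosa Province is at UTC+09:00.
02:00 UTC + 9h = 11:00 local.

11:00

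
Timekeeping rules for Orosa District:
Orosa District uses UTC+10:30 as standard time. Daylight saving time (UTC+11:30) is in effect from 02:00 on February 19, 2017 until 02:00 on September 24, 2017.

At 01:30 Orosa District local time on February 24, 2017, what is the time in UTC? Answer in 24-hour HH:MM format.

February 24, 2017 lies within the daylight-saving period (19 February – 24 September), so Orosa District is on daylight time, UTC+11:30.
01:30 local − 11h30m = 14:00 UTC (rolling into the previous day, 23 February 2017).

14:00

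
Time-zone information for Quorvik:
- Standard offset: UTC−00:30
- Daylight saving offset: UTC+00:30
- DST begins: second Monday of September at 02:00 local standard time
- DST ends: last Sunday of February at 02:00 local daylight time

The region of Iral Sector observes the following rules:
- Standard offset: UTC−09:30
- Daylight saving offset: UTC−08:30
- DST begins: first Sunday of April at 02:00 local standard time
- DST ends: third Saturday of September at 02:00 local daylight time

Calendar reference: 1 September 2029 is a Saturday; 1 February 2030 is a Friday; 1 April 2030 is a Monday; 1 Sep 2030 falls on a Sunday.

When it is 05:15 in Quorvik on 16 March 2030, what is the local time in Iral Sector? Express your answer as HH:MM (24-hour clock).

1 September 2029 is a Saturday, so the first Monday is September 3 and the second is September 10.
1 February 2030 is a Friday, so Sundays fall on 3, 10, 17, 24; the last is February 24.
Daylight saving runs 10 September 2029 – 24 February 2030; 16 March 2030 is outside that window, so Quorvik is on standard time at UTC−00:30.
05:15 Quorvik + 0h30m = 05:45 UTC.
1 April 2030 is a Monday, so the first Sunday is April 7.
1 September 2030 is a Sunday, so the first Saturday is September 7 and the third is September 21.
At the standard offset (UTC−09:30), 05:45 UTC − 9h30m = 20:15 Iral Sector standard time (rolling into the previous day, 15 March 2030).
The standard-time date in Iral Sector, 15 March 2030, is outside the daylight-saving period (7 April – 21 September), so Iral Sector is on standard time, UTC−09:30.
05:45 UTC − 9h30m = 20:15 Iral Sector (rolling into the previous day, 15 March 2030).

20:15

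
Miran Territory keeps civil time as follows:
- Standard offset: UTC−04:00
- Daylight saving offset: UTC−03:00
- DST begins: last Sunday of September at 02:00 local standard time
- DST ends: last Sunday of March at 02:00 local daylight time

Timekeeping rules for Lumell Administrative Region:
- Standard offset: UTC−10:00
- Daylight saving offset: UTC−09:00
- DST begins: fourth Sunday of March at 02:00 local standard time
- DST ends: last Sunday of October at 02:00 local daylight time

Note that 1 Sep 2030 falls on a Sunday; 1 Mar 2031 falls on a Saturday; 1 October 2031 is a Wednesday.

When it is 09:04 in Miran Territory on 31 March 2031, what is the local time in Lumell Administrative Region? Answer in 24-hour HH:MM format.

04:04

1 September 2030 is a Sunday, so Sundays fall on 1, 8, 15, 22, 29; the last is September 29.
1 March 2031 is a Saturday, so Sundays fall on 2, 9, 16, 23, 30; the last is March 30.
31 March 2031 is outside the daylight-saving period (29 September 2030 – 30 March 2031), so Miran Territory is on standard time, UTC−04:00.
09:04 Miran Territory + 4h = 13:04 UTC.
1 March 2031 is a Saturday, so the first Sunday is March 2 and the fourth is March 23.
1 October 2031 is a Wednesday, so Sundays fall on 5, 12, 19, 26; the last is October 26.
At the standard offset (UTC−10:00), 13:04 UTC − 10h = 03:04 Lumell Administrative Region standard time.
The standard-time date in Lumell Administrative Region, 31 March 2031, falls between 23 March and 26 October, so daylight saving is in effect and Lumell Administrative Region is at UTC−09:00.
13:04 UTC − 9h = 04:04 Lumell Administrative Region.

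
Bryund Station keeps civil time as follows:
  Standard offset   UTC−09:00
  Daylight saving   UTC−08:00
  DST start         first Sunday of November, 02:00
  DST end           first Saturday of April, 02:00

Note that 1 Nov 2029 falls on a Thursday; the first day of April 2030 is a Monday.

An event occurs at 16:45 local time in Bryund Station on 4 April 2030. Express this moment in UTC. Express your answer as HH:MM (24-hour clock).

00:45

1 November 2029 is a Thursday, so the first Sunday is November 4.
1 April 2030 is a Monday, so the first Saturday is April 6.
4 April 2030 lies within the daylight-saving period (4 November 2029 – 6 April 2030), so Bryund Station is on daylight time, UTC−08:00.
16:45 local + 8h = 00:45 UTC (rolling into the next day, 5 April 2030).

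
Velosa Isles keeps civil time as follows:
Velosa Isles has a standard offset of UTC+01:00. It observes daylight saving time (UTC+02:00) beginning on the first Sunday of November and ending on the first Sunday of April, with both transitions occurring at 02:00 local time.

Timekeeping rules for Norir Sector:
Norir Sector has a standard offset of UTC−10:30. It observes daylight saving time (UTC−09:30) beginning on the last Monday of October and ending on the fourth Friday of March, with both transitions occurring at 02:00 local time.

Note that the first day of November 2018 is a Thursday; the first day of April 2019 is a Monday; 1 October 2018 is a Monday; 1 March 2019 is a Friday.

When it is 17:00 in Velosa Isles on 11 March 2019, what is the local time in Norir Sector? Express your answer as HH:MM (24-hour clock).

1 November 2018 is a Thursday, so the first Sunday is November 4.
1 April 2019 is a Monday, so the first Sunday is April 7.
11 March 2019 falls between 4 November 2018 and 7 April 2019, so daylight saving is in effect and Velosa Isles is at UTC+02:00.
17:00 Velosa Isles − 2h = 15:00 UTC.
1 October 2018 is a Monday, so Mondays fall on 1, 8, 15, 22, 29; the last is October 29.
1 March 2019 is a Friday, so the first Friday is March 1 and the fourth is March 22.
At the standard offset (UTC−10:30), 15:00 UTC − 10h30m = 04:30 Norir Sector standard time.
The standard-time date in Norir Sector, 11 March 2019, lies within the daylight-saving period (29 October 2018 – 22 March 2019), so Norir Sector is on daylight time, UTC−09:30.
15:00 UTC − 9h30m = 05:30 Norir Sector.

05:30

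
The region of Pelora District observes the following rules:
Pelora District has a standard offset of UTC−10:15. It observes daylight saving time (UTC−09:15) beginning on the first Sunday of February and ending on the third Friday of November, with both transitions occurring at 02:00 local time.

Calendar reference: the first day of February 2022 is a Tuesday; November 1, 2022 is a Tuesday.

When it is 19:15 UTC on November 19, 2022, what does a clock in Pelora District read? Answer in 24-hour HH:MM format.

09:00

1 February 2022 is a Tuesday, so the first Sunday is February 6.
1 November 2022 is a Tuesday, so the first Friday is November 4 and the third is November 18.
At the standard offset (UTC−10:15), 19:15 UTC − 10h15m = 09:00 Pelora District standard time.
Daylight saving runs 6 February – 18 November; the standard-time date in Pelora District, November 19, 2022, is outside that window, so Pelora District is on standard time at UTC−10:15.
19:15 UTC − 10h15m = 09:00 local.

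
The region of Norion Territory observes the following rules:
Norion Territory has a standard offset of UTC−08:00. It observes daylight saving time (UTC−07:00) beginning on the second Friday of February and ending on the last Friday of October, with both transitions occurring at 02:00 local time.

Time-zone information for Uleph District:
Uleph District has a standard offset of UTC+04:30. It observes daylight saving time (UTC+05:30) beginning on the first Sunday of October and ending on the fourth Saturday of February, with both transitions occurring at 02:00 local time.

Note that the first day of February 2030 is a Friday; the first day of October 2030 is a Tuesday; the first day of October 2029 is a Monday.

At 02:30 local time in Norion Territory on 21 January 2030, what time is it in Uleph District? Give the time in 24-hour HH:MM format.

1 February 2030 is a Friday, so the first Friday is February 1 and the second is February 8.
1 October 2030 is a Tuesday, so Fridays fall on 4, 11, 18, 25; the last is October 25.
Daylight saving runs 8 February – 25 October; 21 January 2030 is outside that window, so Norion Territory is on standard time at UTC−08:00.
02:30 Norion Territory + 8h = 10:30 UTC.
1 October 2029 is a Monday, so the first Sunday is October 7.
1 February 2030 is a Friday, so the first Saturday is February 2 and the fourth is February 23.
At the standard offset (UTC+04:30), 10:30 UTC + 4h30m = 15:00 Uleph District standard time.
The standard-time date in Uleph District, 21 January 2030, lies within the daylight-saving period (7 October 2029 – 23 February 2030), so Uleph District is on daylight time, UTC+05:30.
10:30 UTC + 5h30m = 16:00 Uleph District.

16:00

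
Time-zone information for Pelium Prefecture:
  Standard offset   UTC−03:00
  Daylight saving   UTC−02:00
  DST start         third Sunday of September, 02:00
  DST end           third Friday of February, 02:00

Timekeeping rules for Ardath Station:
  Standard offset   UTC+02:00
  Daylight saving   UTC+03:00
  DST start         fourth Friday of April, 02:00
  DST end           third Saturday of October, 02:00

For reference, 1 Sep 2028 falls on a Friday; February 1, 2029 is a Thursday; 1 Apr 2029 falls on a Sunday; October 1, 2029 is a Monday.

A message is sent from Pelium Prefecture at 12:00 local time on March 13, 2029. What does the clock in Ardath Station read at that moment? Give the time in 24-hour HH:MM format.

17:00

1 September 2028 is a Friday, so the first Sunday is September 3 and the third is September 17.
1 February 2029 is a Thursday, so the first Friday is February 2 and the third is February 16.
Daylight saving runs 17 September 2028 – 16 February 2029; March 13, 2029 is outside that window, so Pelium Prefecture is on standard time at UTC−03:00.
12:00 Pelium Prefecture + 3h = 15:00 UTC.
1 April 2029 is a Sunday, so the first Friday is April 6 and the fourth is April 27.
1 October 2029 is a Monday, so the first Saturday is October 6 and the third is October 20.
At the standard offset (UTC+02:00), 15:00 UTC + 2h = 17:00 Ardath Station standard time.
The standard-time date in Ardath Station, March 13, 2029, is outside the daylight-saving period (27 April – 20 October), so Ardath Station is on standard time, UTC+02:00.
15:00 UTC + 2h = 17:00 Ardath Station.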